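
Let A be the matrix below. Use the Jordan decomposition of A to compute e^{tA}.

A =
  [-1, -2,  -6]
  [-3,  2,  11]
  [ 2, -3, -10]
e^{tA} =
  [-t^2*exp(-3*t) + 2*t*exp(-3*t) + exp(-3*t), 2*t^2*exp(-3*t) - 2*t*exp(-3*t), 4*t^2*exp(-3*t) - 6*t*exp(-3*t)]
  [t^2*exp(-3*t)/2 - 3*t*exp(-3*t), -t^2*exp(-3*t) + 5*t*exp(-3*t) + exp(-3*t), -2*t^2*exp(-3*t) + 11*t*exp(-3*t)]
  [-t^2*exp(-3*t)/2 + 2*t*exp(-3*t), t^2*exp(-3*t) - 3*t*exp(-3*t), 2*t^2*exp(-3*t) - 7*t*exp(-3*t) + exp(-3*t)]

Strategy: write A = P · J · P⁻¹ where J is a Jordan canonical form, so e^{tA} = P · e^{tJ} · P⁻¹, and e^{tJ} can be computed block-by-block.

A has Jordan form
J =
  [-3,  1,  0]
  [ 0, -3,  1]
  [ 0,  0, -3]
(up to reordering of blocks).

Per-block formulas:
  For a 3×3 Jordan block J_3(-3): exp(t · J_3(-3)) = e^(-3t)·(I + t·N + (t^2/2)·N^2), where N is the 3×3 nilpotent shift.

After assembling e^{tJ} and conjugating by P, we get:

e^{tA} =
  [-t^2*exp(-3*t) + 2*t*exp(-3*t) + exp(-3*t), 2*t^2*exp(-3*t) - 2*t*exp(-3*t), 4*t^2*exp(-3*t) - 6*t*exp(-3*t)]
  [t^2*exp(-3*t)/2 - 3*t*exp(-3*t), -t^2*exp(-3*t) + 5*t*exp(-3*t) + exp(-3*t), -2*t^2*exp(-3*t) + 11*t*exp(-3*t)]
  [-t^2*exp(-3*t)/2 + 2*t*exp(-3*t), t^2*exp(-3*t) - 3*t*exp(-3*t), 2*t^2*exp(-3*t) - 7*t*exp(-3*t) + exp(-3*t)]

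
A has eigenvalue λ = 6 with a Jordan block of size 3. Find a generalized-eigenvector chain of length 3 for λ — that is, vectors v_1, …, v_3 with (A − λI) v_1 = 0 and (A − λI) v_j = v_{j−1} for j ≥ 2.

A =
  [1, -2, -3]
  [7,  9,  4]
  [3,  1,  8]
A Jordan chain for λ = 6 of length 3:
v_1 = (2, -2, -2)ᵀ
v_2 = (-5, 7, 3)ᵀ
v_3 = (1, 0, 0)ᵀ

Let N = A − (6)·I. We want v_3 with N^3 v_3 = 0 but N^2 v_3 ≠ 0; then v_{j-1} := N · v_j for j = 3, …, 2.

Pick v_3 = (1, 0, 0)ᵀ.
Then v_2 = N · v_3 = (-5, 7, 3)ᵀ.
Then v_1 = N · v_2 = (2, -2, -2)ᵀ.

Sanity check: (A − (6)·I) v_1 = (0, 0, 0)ᵀ = 0. ✓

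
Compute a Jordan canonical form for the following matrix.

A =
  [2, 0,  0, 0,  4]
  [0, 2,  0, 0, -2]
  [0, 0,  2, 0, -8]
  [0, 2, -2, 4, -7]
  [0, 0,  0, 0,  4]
J_1(2) ⊕ J_1(2) ⊕ J_1(2) ⊕ J_2(4)

The characteristic polynomial is
  det(x·I − A) = x^5 - 14*x^4 + 76*x^3 - 200*x^2 + 256*x - 128 = (x - 4)^2*(x - 2)^3

Eigenvalues and multiplicities (the geometric multiplicity of λ is n − rank(A − λI), which equals the number of Jordan blocks for λ):
  λ = 2: algebraic multiplicity = 3, geometric multiplicity = 3
  λ = 4: algebraic multiplicity = 2, geometric multiplicity = 1

Determining the block sizes for each eigenvalue:
  λ = 2: gm = am = 3, so every block has size 1 → block sizes [1, 1, 1]
  λ = 4: one block (gm = 1), so the single block has size am = 2 → block sizes [2]

Assembling the blocks gives a Jordan form
J =
  [2, 0, 0, 0, 0]
  [0, 2, 0, 0, 0]
  [0, 0, 2, 0, 0]
  [0, 0, 0, 4, 1]
  [0, 0, 0, 0, 4]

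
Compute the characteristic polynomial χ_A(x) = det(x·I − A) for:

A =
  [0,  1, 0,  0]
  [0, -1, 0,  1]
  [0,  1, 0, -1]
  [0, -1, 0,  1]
x^4

Expanding det(x·I − A) (e.g. by cofactor expansion or by noting that A is similar to its Jordan form J, which has the same characteristic polynomial as A) gives
  χ_A(x) = x^4
which factors as x^4. The eigenvalues (with algebraic multiplicities) are λ = 0 with multiplicity 4.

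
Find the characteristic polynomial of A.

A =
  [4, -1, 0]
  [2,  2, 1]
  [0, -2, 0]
x^3 - 6*x^2 + 12*x - 8

Expanding det(x·I − A) (e.g. by cofactor expansion or by noting that A is similar to its Jordan form J, which has the same characteristic polynomial as A) gives
  χ_A(x) = x^3 - 6*x^2 + 12*x - 8
which factors as (x - 2)^3. The eigenvalues (with algebraic multiplicities) are λ = 2 with multiplicity 3.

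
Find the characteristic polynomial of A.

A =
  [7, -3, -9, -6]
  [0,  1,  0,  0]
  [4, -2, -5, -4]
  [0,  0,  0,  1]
x^4 - 4*x^3 + 6*x^2 - 4*x + 1

Expanding det(x·I − A) (e.g. by cofactor expansion or by noting that A is similar to its Jordan form J, which has the same characteristic polynomial as A) gives
  χ_A(x) = x^4 - 4*x^3 + 6*x^2 - 4*x + 1
which factors as (x - 1)^4. The eigenvalues (with algebraic multiplicities) are λ = 1 with multiplicity 4.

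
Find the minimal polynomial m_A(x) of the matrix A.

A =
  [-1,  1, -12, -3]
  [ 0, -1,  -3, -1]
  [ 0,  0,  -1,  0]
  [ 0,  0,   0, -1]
x^3 + 3*x^2 + 3*x + 1

The characteristic polynomial is χ_A(x) = (x + 1)^4, so the eigenvalues are known. The minimal polynomial is
  m_A(x) = Π_λ (x − λ)^{k_λ}
where k_λ is the size of the *largest* Jordan block for λ (equivalently, the smallest k with (A − λI)^k v = 0 for every generalised eigenvector v of λ).

  λ = -1: largest Jordan block has size 3, contributing (x + 1)^3

So m_A(x) = (x + 1)^3 = x^3 + 3*x^2 + 3*x + 1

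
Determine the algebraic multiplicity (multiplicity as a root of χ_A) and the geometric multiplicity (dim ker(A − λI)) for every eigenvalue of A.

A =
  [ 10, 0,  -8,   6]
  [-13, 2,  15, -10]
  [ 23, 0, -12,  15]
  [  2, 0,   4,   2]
λ = -4: alg = 1, geom = 1; λ = 2: alg = 3, geom = 1

Step 1 — factor the characteristic polynomial to read off the algebraic multiplicities:
  χ_A(x) = (x - 2)^3*(x + 4)

Step 2 — compute geometric multiplicities via the rank-nullity identity g(λ) = n − rank(A − λI):
  rank(A − (-4)·I) = 3, so dim ker(A − (-4)·I) = n − 3 = 1
  rank(A − (2)·I) = 3, so dim ker(A − (2)·I) = n − 3 = 1

Summary:
  λ = -4: algebraic multiplicity = 1, geometric multiplicity = 1
  λ = 2: algebraic multiplicity = 3, geometric multiplicity = 1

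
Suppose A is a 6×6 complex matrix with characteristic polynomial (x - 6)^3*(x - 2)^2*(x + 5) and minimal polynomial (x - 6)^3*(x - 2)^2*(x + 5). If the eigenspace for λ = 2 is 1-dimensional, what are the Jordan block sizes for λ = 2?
Block sizes for λ = 2: [2]

Step 1 — from the characteristic polynomial, algebraic multiplicity of λ = 2 is 2. From dim ker(A − (2)·I) = 1, there are exactly 1 Jordan blocks for λ = 2.
Step 2 — from the minimal polynomial, the factor (x − 2)^2 tells us the largest block for λ = 2 has size 2.
Step 3 — with total size 2, 1 blocks, and largest block 2, the block sizes (in nonincreasing order) are [2].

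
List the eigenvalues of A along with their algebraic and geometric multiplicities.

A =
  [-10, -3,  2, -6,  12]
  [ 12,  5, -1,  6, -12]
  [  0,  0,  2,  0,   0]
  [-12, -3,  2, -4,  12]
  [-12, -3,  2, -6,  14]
λ = -1: alg = 1, geom = 1; λ = 2: alg = 4, geom = 3

Step 1 — factor the characteristic polynomial to read off the algebraic multiplicities:
  χ_A(x) = (x - 2)^4*(x + 1)

Step 2 — compute geometric multiplicities via the rank-nullity identity g(λ) = n − rank(A − λI):
  rank(A − (-1)·I) = 4, so dim ker(A − (-1)·I) = n − 4 = 1
  rank(A − (2)·I) = 2, so dim ker(A − (2)·I) = n − 2 = 3

Summary:
  λ = -1: algebraic multiplicity = 1, geometric multiplicity = 1
  λ = 2: algebraic multiplicity = 4, geometric multiplicity = 3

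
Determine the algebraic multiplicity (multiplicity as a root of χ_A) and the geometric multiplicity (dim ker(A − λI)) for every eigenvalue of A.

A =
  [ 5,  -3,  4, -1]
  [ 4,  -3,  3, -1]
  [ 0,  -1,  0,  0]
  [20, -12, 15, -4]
λ = -1: alg = 3, geom = 1; λ = 1: alg = 1, geom = 1

Step 1 — factor the characteristic polynomial to read off the algebraic multiplicities:
  χ_A(x) = (x - 1)*(x + 1)^3

Step 2 — compute geometric multiplicities via the rank-nullity identity g(λ) = n − rank(A − λI):
  rank(A − (-1)·I) = 3, so dim ker(A − (-1)·I) = n − 3 = 1
  rank(A − (1)·I) = 3, so dim ker(A − (1)·I) = n − 3 = 1

Summary:
  λ = -1: algebraic multiplicity = 3, geometric multiplicity = 1
  λ = 1: algebraic multiplicity = 1, geometric multiplicity = 1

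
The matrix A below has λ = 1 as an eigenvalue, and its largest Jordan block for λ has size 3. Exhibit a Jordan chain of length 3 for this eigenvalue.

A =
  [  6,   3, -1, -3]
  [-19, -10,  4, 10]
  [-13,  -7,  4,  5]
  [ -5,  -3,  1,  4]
A Jordan chain for λ = 1 of length 3:
v_1 = (-4, 12, 4, 4)ᵀ
v_2 = (5, -19, -13, -5)ᵀ
v_3 = (1, 0, 0, 0)ᵀ

Let N = A − (1)·I. We want v_3 with N^3 v_3 = 0 but N^2 v_3 ≠ 0; then v_{j-1} := N · v_j for j = 3, …, 2.

Pick v_3 = (1, 0, 0, 0)ᵀ.
Then v_2 = N · v_3 = (5, -19, -13, -5)ᵀ.
Then v_1 = N · v_2 = (-4, 12, 4, 4)ᵀ.

Sanity check: (A − (1)·I) v_1 = (0, 0, 0, 0)ᵀ = 0. ✓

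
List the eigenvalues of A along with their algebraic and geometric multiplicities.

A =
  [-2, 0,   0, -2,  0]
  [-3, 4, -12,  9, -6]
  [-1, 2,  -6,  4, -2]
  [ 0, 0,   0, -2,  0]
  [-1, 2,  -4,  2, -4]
λ = -2: alg = 5, geom = 3

Step 1 — factor the characteristic polynomial to read off the algebraic multiplicities:
  χ_A(x) = (x + 2)^5

Step 2 — compute geometric multiplicities via the rank-nullity identity g(λ) = n − rank(A − λI):
  rank(A − (-2)·I) = 2, so dim ker(A − (-2)·I) = n − 2 = 3

Summary:
  λ = -2: algebraic multiplicity = 5, geometric multiplicity = 3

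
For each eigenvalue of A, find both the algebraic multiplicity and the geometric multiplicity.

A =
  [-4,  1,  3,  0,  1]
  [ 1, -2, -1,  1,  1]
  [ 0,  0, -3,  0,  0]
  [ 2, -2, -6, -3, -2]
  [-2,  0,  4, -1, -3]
λ = -3: alg = 5, geom = 3

Step 1 — factor the characteristic polynomial to read off the algebraic multiplicities:
  χ_A(x) = (x + 3)^5

Step 2 — compute geometric multiplicities via the rank-nullity identity g(λ) = n − rank(A − λI):
  rank(A − (-3)·I) = 2, so dim ker(A − (-3)·I) = n − 2 = 3

Summary:
  λ = -3: algebraic multiplicity = 5, geometric multiplicity = 3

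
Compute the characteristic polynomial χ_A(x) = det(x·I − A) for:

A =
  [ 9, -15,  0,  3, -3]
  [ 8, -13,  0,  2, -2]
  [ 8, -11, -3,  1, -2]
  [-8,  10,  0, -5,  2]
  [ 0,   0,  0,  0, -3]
x^5 + 15*x^4 + 90*x^3 + 270*x^2 + 405*x + 243

Expanding det(x·I − A) (e.g. by cofactor expansion or by noting that A is similar to its Jordan form J, which has the same characteristic polynomial as A) gives
  χ_A(x) = x^5 + 15*x^4 + 90*x^3 + 270*x^2 + 405*x + 243
which factors as (x + 3)^5. The eigenvalues (with algebraic multiplicities) are λ = -3 with multiplicity 5.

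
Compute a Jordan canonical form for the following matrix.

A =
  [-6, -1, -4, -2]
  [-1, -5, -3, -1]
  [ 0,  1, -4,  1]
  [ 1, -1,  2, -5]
J_3(-5) ⊕ J_1(-5)

The characteristic polynomial is
  det(x·I − A) = x^4 + 20*x^3 + 150*x^2 + 500*x + 625 = (x + 5)^4

Eigenvalues and multiplicities (the geometric multiplicity of λ is n − rank(A − λI), which equals the number of Jordan blocks for λ):
  λ = -5: algebraic multiplicity = 4, geometric multiplicity = 2

Determining the block sizes for each eigenvalue:
  λ = -5: with am = 4 and gm = 2, the partition is not yet determined (e.g. several partitions of 4 into 2 parts exist). Let N = A − (-5)·I. Computing rank(N^1) = 2, rank(N^2) = 1, rank(N^3) = 0; the number of blocks of size ≥ j is rank(N^{j−1}) − rank(N^j), giving [2, 1, 1]. So we have 1 block(s) of size 3, 1 block(s) of size 1 → block sizes [3, 1]

Assembling the blocks gives a Jordan form
J =
  [-5,  1,  0,  0]
  [ 0, -5,  1,  0]
  [ 0,  0, -5,  0]
  [ 0,  0,  0, -5]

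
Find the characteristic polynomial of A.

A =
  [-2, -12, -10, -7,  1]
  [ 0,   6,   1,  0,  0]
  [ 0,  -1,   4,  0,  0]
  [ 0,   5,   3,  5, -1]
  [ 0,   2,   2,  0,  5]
x^5 - 18*x^4 + 110*x^3 - 200*x^2 - 375*x + 1250

Expanding det(x·I − A) (e.g. by cofactor expansion or by noting that A is similar to its Jordan form J, which has the same characteristic polynomial as A) gives
  χ_A(x) = x^5 - 18*x^4 + 110*x^3 - 200*x^2 - 375*x + 1250
which factors as (x - 5)^4*(x + 2). The eigenvalues (with algebraic multiplicities) are λ = -2 with multiplicity 1, λ = 5 with multiplicity 4.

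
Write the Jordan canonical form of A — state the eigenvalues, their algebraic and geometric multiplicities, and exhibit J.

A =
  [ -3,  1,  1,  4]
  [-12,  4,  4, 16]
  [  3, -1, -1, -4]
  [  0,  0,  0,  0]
J_2(0) ⊕ J_1(0) ⊕ J_1(0)

The characteristic polynomial is
  det(x·I − A) = x^4

Eigenvalues and multiplicities (the geometric multiplicity of λ is n − rank(A − λI), which equals the number of Jordan blocks for λ):
  λ = 0: algebraic multiplicity = 4, geometric multiplicity = 3

Determining the block sizes for each eigenvalue:
  λ = 0: 3 blocks summing to 4 forces exactly one block of size 2 and the rest size 1 → block sizes [2, 1, 1]

Assembling the blocks gives a Jordan form
J =
  [0, 1, 0, 0]
  [0, 0, 0, 0]
  [0, 0, 0, 0]
  [0, 0, 0, 0]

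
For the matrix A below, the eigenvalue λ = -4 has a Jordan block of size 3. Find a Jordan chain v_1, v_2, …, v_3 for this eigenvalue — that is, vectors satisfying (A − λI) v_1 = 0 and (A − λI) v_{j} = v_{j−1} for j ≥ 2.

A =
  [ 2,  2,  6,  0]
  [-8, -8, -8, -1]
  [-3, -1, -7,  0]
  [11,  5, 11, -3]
A Jordan chain for λ = -4 of length 3:
v_1 = (2, -3, -1, 4)ᵀ
v_2 = (6, -8, -3, 11)ᵀ
v_3 = (1, 0, 0, 0)ᵀ

Let N = A − (-4)·I. We want v_3 with N^3 v_3 = 0 but N^2 v_3 ≠ 0; then v_{j-1} := N · v_j for j = 3, …, 2.

Pick v_3 = (1, 0, 0, 0)ᵀ.
Then v_2 = N · v_3 = (6, -8, -3, 11)ᵀ.
Then v_1 = N · v_2 = (2, -3, -1, 4)ᵀ.

Sanity check: (A − (-4)·I) v_1 = (0, 0, 0, 0)ᵀ = 0. ✓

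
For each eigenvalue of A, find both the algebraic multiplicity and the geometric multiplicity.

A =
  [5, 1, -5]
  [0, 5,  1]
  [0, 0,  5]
λ = 5: alg = 3, geom = 1

Step 1 — factor the characteristic polynomial to read off the algebraic multiplicities:
  χ_A(x) = (x - 5)^3

Step 2 — compute geometric multiplicities via the rank-nullity identity g(λ) = n − rank(A − λI):
  rank(A − (5)·I) = 2, so dim ker(A − (5)·I) = n − 2 = 1

Summary:
  λ = 5: algebraic multiplicity = 3, geometric multiplicity = 1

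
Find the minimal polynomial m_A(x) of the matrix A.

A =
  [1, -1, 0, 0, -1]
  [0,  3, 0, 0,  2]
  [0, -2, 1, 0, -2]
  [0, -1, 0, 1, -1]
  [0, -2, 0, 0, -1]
x^2 - 2*x + 1

The characteristic polynomial is χ_A(x) = (x - 1)^5, so the eigenvalues are known. The minimal polynomial is
  m_A(x) = Π_λ (x − λ)^{k_λ}
where k_λ is the size of the *largest* Jordan block for λ (equivalently, the smallest k with (A − λI)^k v = 0 for every generalised eigenvector v of λ).

  λ = 1: largest Jordan block has size 2, contributing (x − 1)^2

So m_A(x) = (x - 1)^2 = x^2 - 2*x + 1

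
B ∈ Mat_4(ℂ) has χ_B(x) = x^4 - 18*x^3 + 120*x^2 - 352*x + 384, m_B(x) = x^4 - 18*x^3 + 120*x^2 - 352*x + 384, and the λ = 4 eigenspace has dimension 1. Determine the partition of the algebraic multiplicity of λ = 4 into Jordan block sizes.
Block sizes for λ = 4: [3]

Step 1 — from the characteristic polynomial, algebraic multiplicity of λ = 4 is 3. From dim ker(B − (4)·I) = 1, there are exactly 1 Jordan blocks for λ = 4.
Step 2 — from the minimal polynomial, the factor (x − 4)^3 tells us the largest block for λ = 4 has size 3.
Step 3 — with total size 3, 1 blocks, and largest block 3, the block sizes (in nonincreasing order) are [3].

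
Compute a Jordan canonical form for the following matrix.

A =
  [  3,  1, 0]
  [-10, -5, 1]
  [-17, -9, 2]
J_3(0)

The characteristic polynomial is
  det(x·I − A) = x^3

Eigenvalues and multiplicities (the geometric multiplicity of λ is n − rank(A − λI), which equals the number of Jordan blocks for λ):
  λ = 0: algebraic multiplicity = 3, geometric multiplicity = 1

Determining the block sizes for each eigenvalue:
  λ = 0: one block (gm = 1), so the single block has size am = 3 → block sizes [3]

Assembling the blocks gives a Jordan form
J =
  [0, 1, 0]
  [0, 0, 1]
  [0, 0, 0]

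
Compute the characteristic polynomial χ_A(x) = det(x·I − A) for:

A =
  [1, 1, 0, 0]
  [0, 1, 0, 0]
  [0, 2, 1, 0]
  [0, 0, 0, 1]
x^4 - 4*x^3 + 6*x^2 - 4*x + 1

Expanding det(x·I − A) (e.g. by cofactor expansion or by noting that A is similar to its Jordan form J, which has the same characteristic polynomial as A) gives
  χ_A(x) = x^4 - 4*x^3 + 6*x^2 - 4*x + 1
which factors as (x - 1)^4. The eigenvalues (with algebraic multiplicities) are λ = 1 with multiplicity 4.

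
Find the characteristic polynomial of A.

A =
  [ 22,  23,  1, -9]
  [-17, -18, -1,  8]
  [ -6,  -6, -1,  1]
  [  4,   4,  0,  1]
x^4 - 4*x^3 - 2*x^2 + 12*x + 9

Expanding det(x·I − A) (e.g. by cofactor expansion or by noting that A is similar to its Jordan form J, which has the same characteristic polynomial as A) gives
  χ_A(x) = x^4 - 4*x^3 - 2*x^2 + 12*x + 9
which factors as (x - 3)^2*(x + 1)^2. The eigenvalues (with algebraic multiplicities) are λ = -1 with multiplicity 2, λ = 3 with multiplicity 2.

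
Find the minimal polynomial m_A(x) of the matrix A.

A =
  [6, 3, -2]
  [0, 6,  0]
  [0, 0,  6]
x^2 - 12*x + 36

The characteristic polynomial is χ_A(x) = (x - 6)^3, so the eigenvalues are known. The minimal polynomial is
  m_A(x) = Π_λ (x − λ)^{k_λ}
where k_λ is the size of the *largest* Jordan block for λ (equivalently, the smallest k with (A − λI)^k v = 0 for every generalised eigenvector v of λ).

  λ = 6: largest Jordan block has size 2, contributing (x − 6)^2

So m_A(x) = (x - 6)^2 = x^2 - 12*x + 36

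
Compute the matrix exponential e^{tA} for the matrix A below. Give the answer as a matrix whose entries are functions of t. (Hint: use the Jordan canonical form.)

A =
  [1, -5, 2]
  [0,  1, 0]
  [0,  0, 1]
e^{tA} =
  [exp(t), -5*t*exp(t), 2*t*exp(t)]
  [0, exp(t), 0]
  [0, 0, exp(t)]

Strategy: write A = P · J · P⁻¹ where J is a Jordan canonical form, so e^{tA} = P · e^{tJ} · P⁻¹, and e^{tJ} can be computed block-by-block.

A has Jordan form
J =
  [1, 1, 0]
  [0, 1, 0]
  [0, 0, 1]
(up to reordering of blocks).

Per-block formulas:
  For a 2×2 Jordan block J_2(1): exp(t · J_2(1)) = e^(1t)·(I + t·N), where N is the 2×2 nilpotent shift.
  For a 1×1 block at λ = 1: exp(t · [1]) = [e^(1t)].

After assembling e^{tJ} and conjugating by P, we get:

e^{tA} =
  [exp(t), -5*t*exp(t), 2*t*exp(t)]
  [0, exp(t), 0]
  [0, 0, exp(t)]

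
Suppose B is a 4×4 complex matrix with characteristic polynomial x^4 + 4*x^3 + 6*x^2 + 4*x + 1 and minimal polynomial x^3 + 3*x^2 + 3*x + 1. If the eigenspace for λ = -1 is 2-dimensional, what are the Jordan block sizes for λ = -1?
Block sizes for λ = -1: [3, 1]

Step 1 — from the characteristic polynomial, algebraic multiplicity of λ = -1 is 4. From dim ker(B − (-1)·I) = 2, there are exactly 2 Jordan blocks for λ = -1.
Step 2 — from the minimal polynomial, the factor (x + 1)^3 tells us the largest block for λ = -1 has size 3.
Step 3 — with total size 4, 2 blocks, and largest block 3, the block sizes (in nonincreasing order) are [3, 1].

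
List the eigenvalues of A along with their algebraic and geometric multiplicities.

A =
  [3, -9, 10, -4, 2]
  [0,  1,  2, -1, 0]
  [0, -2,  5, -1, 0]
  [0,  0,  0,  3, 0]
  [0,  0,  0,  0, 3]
λ = 3: alg = 5, geom = 3

Step 1 — factor the characteristic polynomial to read off the algebraic multiplicities:
  χ_A(x) = (x - 3)^5

Step 2 — compute geometric multiplicities via the rank-nullity identity g(λ) = n − rank(A − λI):
  rank(A − (3)·I) = 2, so dim ker(A − (3)·I) = n − 2 = 3

Summary:
  λ = 3: algebraic multiplicity = 5, geometric multiplicity = 3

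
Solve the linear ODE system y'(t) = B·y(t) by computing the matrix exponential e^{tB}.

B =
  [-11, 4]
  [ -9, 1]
e^{tB} =
  [-6*t*exp(-5*t) + exp(-5*t), 4*t*exp(-5*t)]
  [-9*t*exp(-5*t), 6*t*exp(-5*t) + exp(-5*t)]

Strategy: write B = P · J · P⁻¹ where J is a Jordan canonical form, so e^{tB} = P · e^{tJ} · P⁻¹, and e^{tJ} can be computed block-by-block.

B has Jordan form
J =
  [-5,  1]
  [ 0, -5]
(up to reordering of blocks).

Per-block formulas:
  For a 2×2 Jordan block J_2(-5): exp(t · J_2(-5)) = e^(-5t)·(I + t·N), where N is the 2×2 nilpotent shift.

After assembling e^{tJ} and conjugating by P, we get:

e^{tB} =
  [-6*t*exp(-5*t) + exp(-5*t), 4*t*exp(-5*t)]
  [-9*t*exp(-5*t), 6*t*exp(-5*t) + exp(-5*t)]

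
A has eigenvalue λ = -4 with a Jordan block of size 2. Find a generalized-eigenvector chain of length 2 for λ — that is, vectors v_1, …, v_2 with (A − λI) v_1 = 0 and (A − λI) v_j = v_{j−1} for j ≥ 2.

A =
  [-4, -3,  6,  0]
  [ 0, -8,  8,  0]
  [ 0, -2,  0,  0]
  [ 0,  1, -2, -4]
A Jordan chain for λ = -4 of length 2:
v_1 = (-3, -4, -2, 1)ᵀ
v_2 = (0, 1, 0, 0)ᵀ

Let N = A − (-4)·I. We want v_2 with N^2 v_2 = 0 but N^1 v_2 ≠ 0; then v_{j-1} := N · v_j for j = 2, …, 2.

Pick v_2 = (0, 1, 0, 0)ᵀ.
Then v_1 = N · v_2 = (-3, -4, -2, 1)ᵀ.

Sanity check: (A − (-4)·I) v_1 = (0, 0, 0, 0)ᵀ = 0. ✓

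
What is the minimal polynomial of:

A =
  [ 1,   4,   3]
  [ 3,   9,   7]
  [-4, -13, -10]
x^3

The characteristic polynomial is χ_A(x) = x^3, so the eigenvalues are known. The minimal polynomial is
  m_A(x) = Π_λ (x − λ)^{k_λ}
where k_λ is the size of the *largest* Jordan block for λ (equivalently, the smallest k with (A − λI)^k v = 0 for every generalised eigenvector v of λ).

  λ = 0: largest Jordan block has size 3, contributing (x − 0)^3

So m_A(x) = x^3 = x^3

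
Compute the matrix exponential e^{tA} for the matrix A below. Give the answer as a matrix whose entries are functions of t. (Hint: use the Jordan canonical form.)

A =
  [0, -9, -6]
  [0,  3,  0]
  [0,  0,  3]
e^{tA} =
  [1, 3 - 3*exp(3*t), 2 - 2*exp(3*t)]
  [0, exp(3*t), 0]
  [0, 0, exp(3*t)]

Strategy: write A = P · J · P⁻¹ where J is a Jordan canonical form, so e^{tA} = P · e^{tJ} · P⁻¹, and e^{tJ} can be computed block-by-block.

A has Jordan form
J =
  [0, 0, 0]
  [0, 3, 0]
  [0, 0, 3]
(up to reordering of blocks).

Per-block formulas:
  For a 1×1 block at λ = 3: exp(t · [3]) = [e^(3t)].
  For a 1×1 block at λ = 0: exp(t · [0]) = [e^(0t)].

After assembling e^{tJ} and conjugating by P, we get:

e^{tA} =
  [1, 3 - 3*exp(3*t), 2 - 2*exp(3*t)]
  [0, exp(3*t), 0]
  [0, 0, exp(3*t)]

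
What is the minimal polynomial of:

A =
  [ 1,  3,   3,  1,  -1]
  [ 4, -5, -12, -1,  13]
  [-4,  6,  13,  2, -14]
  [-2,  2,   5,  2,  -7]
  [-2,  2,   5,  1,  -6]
x^3 - 3*x^2 + 3*x - 1

The characteristic polynomial is χ_A(x) = (x - 1)^5, so the eigenvalues are known. The minimal polynomial is
  m_A(x) = Π_λ (x − λ)^{k_λ}
where k_λ is the size of the *largest* Jordan block for λ (equivalently, the smallest k with (A − λI)^k v = 0 for every generalised eigenvector v of λ).

  λ = 1: largest Jordan block has size 3, contributing (x − 1)^3

So m_A(x) = (x - 1)^3 = x^3 - 3*x^2 + 3*x - 1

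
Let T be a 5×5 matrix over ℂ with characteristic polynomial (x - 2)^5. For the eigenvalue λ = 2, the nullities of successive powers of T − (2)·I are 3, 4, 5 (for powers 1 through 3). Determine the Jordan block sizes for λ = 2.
Block sizes for λ = 2: [3, 1, 1]

From the dimensions of kernels of powers, the number of Jordan blocks of size at least j is d_j − d_{j−1} where d_j = dim ker(N^j) (with d_0 = 0). Computing the differences gives [3, 1, 1].
The number of blocks of size exactly k is (#blocks of size ≥ k) − (#blocks of size ≥ k + 1), so the partition is: 2 block(s) of size 1, 1 block(s) of size 3.
In nonincreasing order the block sizes are [3, 1, 1].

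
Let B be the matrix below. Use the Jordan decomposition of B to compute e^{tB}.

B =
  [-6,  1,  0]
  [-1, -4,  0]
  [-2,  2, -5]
e^{tB} =
  [-t*exp(-5*t) + exp(-5*t), t*exp(-5*t), 0]
  [-t*exp(-5*t), t*exp(-5*t) + exp(-5*t), 0]
  [-2*t*exp(-5*t), 2*t*exp(-5*t), exp(-5*t)]

Strategy: write B = P · J · P⁻¹ where J is a Jordan canonical form, so e^{tB} = P · e^{tJ} · P⁻¹, and e^{tJ} can be computed block-by-block.

B has Jordan form
J =
  [-5,  1,  0]
  [ 0, -5,  0]
  [ 0,  0, -5]
(up to reordering of blocks).

Per-block formulas:
  For a 1×1 block at λ = -5: exp(t · [-5]) = [e^(-5t)].
  For a 2×2 Jordan block J_2(-5): exp(t · J_2(-5)) = e^(-5t)·(I + t·N), where N is the 2×2 nilpotent shift.

After assembling e^{tJ} and conjugating by P, we get:

e^{tB} =
  [-t*exp(-5*t) + exp(-5*t), t*exp(-5*t), 0]
  [-t*exp(-5*t), t*exp(-5*t) + exp(-5*t), 0]
  [-2*t*exp(-5*t), 2*t*exp(-5*t), exp(-5*t)]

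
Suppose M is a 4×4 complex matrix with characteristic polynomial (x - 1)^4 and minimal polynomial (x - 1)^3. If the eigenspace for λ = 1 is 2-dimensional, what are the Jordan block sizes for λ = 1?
Block sizes for λ = 1: [3, 1]

Step 1 — from the characteristic polynomial, algebraic multiplicity of λ = 1 is 4. From dim ker(M − (1)·I) = 2, there are exactly 2 Jordan blocks for λ = 1.
Step 2 — from the minimal polynomial, the factor (x − 1)^3 tells us the largest block for λ = 1 has size 3.
Step 3 — with total size 4, 2 blocks, and largest block 3, the block sizes (in nonincreasing order) are [3, 1].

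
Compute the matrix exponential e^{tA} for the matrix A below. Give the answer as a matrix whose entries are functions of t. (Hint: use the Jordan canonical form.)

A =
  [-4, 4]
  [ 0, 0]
e^{tA} =
  [exp(-4*t), 1 - exp(-4*t)]
  [0, 1]

Strategy: write A = P · J · P⁻¹ where J is a Jordan canonical form, so e^{tA} = P · e^{tJ} · P⁻¹, and e^{tJ} can be computed block-by-block.

A has Jordan form
J =
  [-4, 0]
  [ 0, 0]
(up to reordering of blocks).

Per-block formulas:
  For a 1×1 block at λ = -4: exp(t · [-4]) = [e^(-4t)].
  For a 1×1 block at λ = 0: exp(t · [0]) = [e^(0t)].

After assembling e^{tJ} and conjugating by P, we get:

e^{tA} =
  [exp(-4*t), 1 - exp(-4*t)]
  [0, 1]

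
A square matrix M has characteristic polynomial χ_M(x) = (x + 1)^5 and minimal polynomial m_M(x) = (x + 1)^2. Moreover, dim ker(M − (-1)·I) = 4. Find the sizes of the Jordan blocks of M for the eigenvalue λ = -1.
Block sizes for λ = -1: [2, 1, 1, 1]

Step 1 — from the characteristic polynomial, algebraic multiplicity of λ = -1 is 5. From dim ker(M − (-1)·I) = 4, there are exactly 4 Jordan blocks for λ = -1.
Step 2 — from the minimal polynomial, the factor (x + 1)^2 tells us the largest block for λ = -1 has size 2.
Step 3 — with total size 5, 4 blocks, and largest block 2, the block sizes (in nonincreasing order) are [2, 1, 1, 1].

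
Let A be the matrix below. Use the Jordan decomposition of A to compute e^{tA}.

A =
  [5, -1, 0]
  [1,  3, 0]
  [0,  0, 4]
e^{tA} =
  [t*exp(4*t) + exp(4*t), -t*exp(4*t), 0]
  [t*exp(4*t), -t*exp(4*t) + exp(4*t), 0]
  [0, 0, exp(4*t)]

Strategy: write A = P · J · P⁻¹ where J is a Jordan canonical form, so e^{tA} = P · e^{tJ} · P⁻¹, and e^{tJ} can be computed block-by-block.

A has Jordan form
J =
  [4, 1, 0]
  [0, 4, 0]
  [0, 0, 4]
(up to reordering of blocks).

Per-block formulas:
  For a 1×1 block at λ = 4: exp(t · [4]) = [e^(4t)].
  For a 2×2 Jordan block J_2(4): exp(t · J_2(4)) = e^(4t)·(I + t·N), where N is the 2×2 nilpotent shift.

After assembling e^{tJ} and conjugating by P, we get:

e^{tA} =
  [t*exp(4*t) + exp(4*t), -t*exp(4*t), 0]
  [t*exp(4*t), -t*exp(4*t) + exp(4*t), 0]
  [0, 0, exp(4*t)]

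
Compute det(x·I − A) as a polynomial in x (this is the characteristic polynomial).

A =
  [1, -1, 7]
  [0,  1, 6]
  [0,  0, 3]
x^3 - 5*x^2 + 7*x - 3

Expanding det(x·I − A) (e.g. by cofactor expansion or by noting that A is similar to its Jordan form J, which has the same characteristic polynomial as A) gives
  χ_A(x) = x^3 - 5*x^2 + 7*x - 3
which factors as (x - 3)*(x - 1)^2. The eigenvalues (with algebraic multiplicities) are λ = 1 with multiplicity 2, λ = 3 with multiplicity 1.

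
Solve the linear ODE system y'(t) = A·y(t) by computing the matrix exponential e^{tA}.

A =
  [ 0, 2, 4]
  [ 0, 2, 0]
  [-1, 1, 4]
e^{tA} =
  [-2*t*exp(2*t) + exp(2*t), 2*t*exp(2*t), 4*t*exp(2*t)]
  [0, exp(2*t), 0]
  [-t*exp(2*t), t*exp(2*t), 2*t*exp(2*t) + exp(2*t)]

Strategy: write A = P · J · P⁻¹ where J is a Jordan canonical form, so e^{tA} = P · e^{tJ} · P⁻¹, and e^{tJ} can be computed block-by-block.

A has Jordan form
J =
  [2, 1, 0]
  [0, 2, 0]
  [0, 0, 2]
(up to reordering of blocks).

Per-block formulas:
  For a 2×2 Jordan block J_2(2): exp(t · J_2(2)) = e^(2t)·(I + t·N), where N is the 2×2 nilpotent shift.
  For a 1×1 block at λ = 2: exp(t · [2]) = [e^(2t)].

After assembling e^{tJ} and conjugating by P, we get:

e^{tA} =
  [-2*t*exp(2*t) + exp(2*t), 2*t*exp(2*t), 4*t*exp(2*t)]
  [0, exp(2*t), 0]
  [-t*exp(2*t), t*exp(2*t), 2*t*exp(2*t) + exp(2*t)]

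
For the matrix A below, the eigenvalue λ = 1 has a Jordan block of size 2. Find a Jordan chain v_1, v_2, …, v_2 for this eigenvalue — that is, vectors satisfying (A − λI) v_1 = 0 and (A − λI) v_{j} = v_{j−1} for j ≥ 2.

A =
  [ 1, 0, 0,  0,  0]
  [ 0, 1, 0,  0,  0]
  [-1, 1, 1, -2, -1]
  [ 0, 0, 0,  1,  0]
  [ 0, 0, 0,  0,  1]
A Jordan chain for λ = 1 of length 2:
v_1 = (0, 0, -1, 0, 0)ᵀ
v_2 = (1, 0, 0, 0, 0)ᵀ

Let N = A − (1)·I. We want v_2 with N^2 v_2 = 0 but N^1 v_2 ≠ 0; then v_{j-1} := N · v_j for j = 2, …, 2.

Pick v_2 = (1, 0, 0, 0, 0)ᵀ.
Then v_1 = N · v_2 = (0, 0, -1, 0, 0)ᵀ.

Sanity check: (A − (1)·I) v_1 = (0, 0, 0, 0, 0)ᵀ = 0. ✓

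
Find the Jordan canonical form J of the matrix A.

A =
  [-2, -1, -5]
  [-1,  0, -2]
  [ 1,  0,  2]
J_3(0)

The characteristic polynomial is
  det(x·I − A) = x^3

Eigenvalues and multiplicities (the geometric multiplicity of λ is n − rank(A − λI), which equals the number of Jordan blocks for λ):
  λ = 0: algebraic multiplicity = 3, geometric multiplicity = 1

Determining the block sizes for each eigenvalue:
  λ = 0: one block (gm = 1), so the single block has size am = 3 → block sizes [3]

Assembling the blocks gives a Jordan form
J =
  [0, 1, 0]
  [0, 0, 1]
  [0, 0, 0]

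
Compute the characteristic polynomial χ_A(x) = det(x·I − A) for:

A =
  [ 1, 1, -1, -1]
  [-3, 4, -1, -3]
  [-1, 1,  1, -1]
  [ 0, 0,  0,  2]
x^4 - 8*x^3 + 24*x^2 - 32*x + 16

Expanding det(x·I − A) (e.g. by cofactor expansion or by noting that A is similar to its Jordan form J, which has the same characteristic polynomial as A) gives
  χ_A(x) = x^4 - 8*x^3 + 24*x^2 - 32*x + 16
which factors as (x - 2)^4. The eigenvalues (with algebraic multiplicities) are λ = 2 with multiplicity 4.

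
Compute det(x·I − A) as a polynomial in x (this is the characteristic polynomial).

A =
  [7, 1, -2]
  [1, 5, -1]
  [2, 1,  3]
x^3 - 15*x^2 + 75*x - 125

Expanding det(x·I − A) (e.g. by cofactor expansion or by noting that A is similar to its Jordan form J, which has the same characteristic polynomial as A) gives
  χ_A(x) = x^3 - 15*x^2 + 75*x - 125
which factors as (x - 5)^3. The eigenvalues (with algebraic multiplicities) are λ = 5 with multiplicity 3.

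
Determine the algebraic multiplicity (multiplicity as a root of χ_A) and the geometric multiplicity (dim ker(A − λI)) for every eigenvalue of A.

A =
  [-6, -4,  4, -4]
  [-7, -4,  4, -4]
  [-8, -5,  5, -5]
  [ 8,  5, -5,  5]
λ = 0: alg = 4, geom = 2

Step 1 — factor the characteristic polynomial to read off the algebraic multiplicities:
  χ_A(x) = x^4

Step 2 — compute geometric multiplicities via the rank-nullity identity g(λ) = n − rank(A − λI):
  rank(A − (0)·I) = 2, so dim ker(A − (0)·I) = n − 2 = 2

Summary:
  λ = 0: algebraic multiplicity = 4, geometric multiplicity = 2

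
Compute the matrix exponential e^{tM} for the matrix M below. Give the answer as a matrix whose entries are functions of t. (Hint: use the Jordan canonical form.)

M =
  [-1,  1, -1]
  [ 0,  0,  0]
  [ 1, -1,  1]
e^{tM} =
  [1 - t, t, -t]
  [0, 1, 0]
  [t, -t, t + 1]

Strategy: write M = P · J · P⁻¹ where J is a Jordan canonical form, so e^{tM} = P · e^{tJ} · P⁻¹, and e^{tJ} can be computed block-by-block.

M has Jordan form
J =
  [0, 1, 0]
  [0, 0, 0]
  [0, 0, 0]
(up to reordering of blocks).

Per-block formulas:
  For a 1×1 block at λ = 0: exp(t · [0]) = [e^(0t)].
  For a 2×2 Jordan block J_2(0): exp(t · J_2(0)) = e^(0t)·(I + t·N), where N is the 2×2 nilpotent shift.

After assembling e^{tJ} and conjugating by P, we get:

e^{tM} =
  [1 - t, t, -t]
  [0, 1, 0]
  [t, -t, t + 1]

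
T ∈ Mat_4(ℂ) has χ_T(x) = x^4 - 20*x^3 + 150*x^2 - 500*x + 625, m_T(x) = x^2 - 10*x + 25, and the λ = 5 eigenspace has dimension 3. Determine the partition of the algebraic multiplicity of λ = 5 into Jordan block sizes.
Block sizes for λ = 5: [2, 1, 1]

Step 1 — from the characteristic polynomial, algebraic multiplicity of λ = 5 is 4. From dim ker(T − (5)·I) = 3, there are exactly 3 Jordan blocks for λ = 5.
Step 2 — from the minimal polynomial, the factor (x − 5)^2 tells us the largest block for λ = 5 has size 2.
Step 3 — with total size 4, 3 blocks, and largest block 2, the block sizes (in nonincreasing order) are [2, 1, 1].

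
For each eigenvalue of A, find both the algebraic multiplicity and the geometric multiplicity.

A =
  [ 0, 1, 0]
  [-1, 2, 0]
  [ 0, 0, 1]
λ = 1: alg = 3, geom = 2

Step 1 — factor the characteristic polynomial to read off the algebraic multiplicities:
  χ_A(x) = (x - 1)^3

Step 2 — compute geometric multiplicities via the rank-nullity identity g(λ) = n − rank(A − λI):
  rank(A − (1)·I) = 1, so dim ker(A − (1)·I) = n − 1 = 2

Summary:
  λ = 1: algebraic multiplicity = 3, geometric multiplicity = 2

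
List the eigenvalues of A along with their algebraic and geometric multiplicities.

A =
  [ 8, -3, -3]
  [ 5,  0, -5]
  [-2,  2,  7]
λ = 5: alg = 3, geom = 2

Step 1 — factor the characteristic polynomial to read off the algebraic multiplicities:
  χ_A(x) = (x - 5)^3

Step 2 — compute geometric multiplicities via the rank-nullity identity g(λ) = n − rank(A − λI):
  rank(A − (5)·I) = 1, so dim ker(A − (5)·I) = n − 1 = 2

Summary:
  λ = 5: algebraic multiplicity = 3, geometric multiplicity = 2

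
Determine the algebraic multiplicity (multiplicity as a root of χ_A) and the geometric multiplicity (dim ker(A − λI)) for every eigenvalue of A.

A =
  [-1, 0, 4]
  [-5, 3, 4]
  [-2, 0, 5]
λ = 1: alg = 1, geom = 1; λ = 3: alg = 2, geom = 1

Step 1 — factor the characteristic polynomial to read off the algebraic multiplicities:
  χ_A(x) = (x - 3)^2*(x - 1)

Step 2 — compute geometric multiplicities via the rank-nullity identity g(λ) = n − rank(A − λI):
  rank(A − (1)·I) = 2, so dim ker(A − (1)·I) = n − 2 = 1
  rank(A − (3)·I) = 2, so dim ker(A − (3)·I) = n − 2 = 1

Summary:
  λ = 1: algebraic multiplicity = 1, geometric multiplicity = 1
  λ = 3: algebraic multiplicity = 2, geometric multiplicity = 1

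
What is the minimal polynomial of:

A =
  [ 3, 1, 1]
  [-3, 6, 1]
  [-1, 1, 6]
x^3 - 15*x^2 + 75*x - 125

The characteristic polynomial is χ_A(x) = (x - 5)^3, so the eigenvalues are known. The minimal polynomial is
  m_A(x) = Π_λ (x − λ)^{k_λ}
where k_λ is the size of the *largest* Jordan block for λ (equivalently, the smallest k with (A − λI)^k v = 0 for every generalised eigenvector v of λ).

  λ = 5: largest Jordan block has size 3, contributing (x − 5)^3

So m_A(x) = (x - 5)^3 = x^3 - 15*x^2 + 75*x - 125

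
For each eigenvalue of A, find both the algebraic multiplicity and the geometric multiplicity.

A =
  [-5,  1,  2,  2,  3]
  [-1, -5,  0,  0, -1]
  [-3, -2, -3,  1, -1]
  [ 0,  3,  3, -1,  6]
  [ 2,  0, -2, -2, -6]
λ = -4: alg = 5, geom = 3

Step 1 — factor the characteristic polynomial to read off the algebraic multiplicities:
  χ_A(x) = (x + 4)^5

Step 2 — compute geometric multiplicities via the rank-nullity identity g(λ) = n − rank(A − λI):
  rank(A − (-4)·I) = 2, so dim ker(A − (-4)·I) = n − 2 = 3

Summary:
  λ = -4: algebraic multiplicity = 5, geometric multiplicity = 3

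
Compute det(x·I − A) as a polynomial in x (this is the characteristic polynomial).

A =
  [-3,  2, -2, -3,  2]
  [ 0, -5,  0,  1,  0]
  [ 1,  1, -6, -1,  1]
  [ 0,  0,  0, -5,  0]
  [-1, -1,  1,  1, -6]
x^5 + 25*x^4 + 250*x^3 + 1250*x^2 + 3125*x + 3125

Expanding det(x·I − A) (e.g. by cofactor expansion or by noting that A is similar to its Jordan form J, which has the same characteristic polynomial as A) gives
  χ_A(x) = x^5 + 25*x^4 + 250*x^3 + 1250*x^2 + 3125*x + 3125
which factors as (x + 5)^5. The eigenvalues (with algebraic multiplicities) are λ = -5 with multiplicity 5.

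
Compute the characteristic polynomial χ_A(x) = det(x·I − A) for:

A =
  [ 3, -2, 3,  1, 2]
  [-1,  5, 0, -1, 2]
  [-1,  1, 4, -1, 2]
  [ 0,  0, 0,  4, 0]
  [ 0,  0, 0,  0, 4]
x^5 - 20*x^4 + 160*x^3 - 640*x^2 + 1280*x - 1024

Expanding det(x·I − A) (e.g. by cofactor expansion or by noting that A is similar to its Jordan form J, which has the same characteristic polynomial as A) gives
  χ_A(x) = x^5 - 20*x^4 + 160*x^3 - 640*x^2 + 1280*x - 1024
which factors as (x - 4)^5. The eigenvalues (with algebraic multiplicities) are λ = 4 with multiplicity 5.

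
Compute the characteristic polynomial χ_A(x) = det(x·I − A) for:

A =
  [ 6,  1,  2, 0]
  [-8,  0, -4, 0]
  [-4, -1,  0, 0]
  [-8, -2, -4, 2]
x^4 - 8*x^3 + 24*x^2 - 32*x + 16

Expanding det(x·I − A) (e.g. by cofactor expansion or by noting that A is similar to its Jordan form J, which has the same characteristic polynomial as A) gives
  χ_A(x) = x^4 - 8*x^3 + 24*x^2 - 32*x + 16
which factors as (x - 2)^4. The eigenvalues (with algebraic multiplicities) are λ = 2 with multiplicity 4.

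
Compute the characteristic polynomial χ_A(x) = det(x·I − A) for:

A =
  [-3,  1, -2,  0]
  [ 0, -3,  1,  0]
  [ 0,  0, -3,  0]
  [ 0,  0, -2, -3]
x^4 + 12*x^3 + 54*x^2 + 108*x + 81

Expanding det(x·I − A) (e.g. by cofactor expansion or by noting that A is similar to its Jordan form J, which has the same characteristic polynomial as A) gives
  χ_A(x) = x^4 + 12*x^3 + 54*x^2 + 108*x + 81
which factors as (x + 3)^4. The eigenvalues (with algebraic multiplicities) are λ = -3 with multiplicity 4.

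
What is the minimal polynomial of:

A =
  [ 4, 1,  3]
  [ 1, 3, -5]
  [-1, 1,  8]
x^3 - 15*x^2 + 75*x - 125

The characteristic polynomial is χ_A(x) = (x - 5)^3, so the eigenvalues are known. The minimal polynomial is
  m_A(x) = Π_λ (x − λ)^{k_λ}
where k_λ is the size of the *largest* Jordan block for λ (equivalently, the smallest k with (A − λI)^k v = 0 for every generalised eigenvector v of λ).

  λ = 5: largest Jordan block has size 3, contributing (x − 5)^3

So m_A(x) = (x - 5)^3 = x^3 - 15*x^2 + 75*x - 125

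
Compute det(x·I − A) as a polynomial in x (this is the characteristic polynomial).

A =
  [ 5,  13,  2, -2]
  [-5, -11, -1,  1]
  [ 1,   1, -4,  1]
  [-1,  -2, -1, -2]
x^4 + 12*x^3 + 54*x^2 + 108*x + 81

Expanding det(x·I − A) (e.g. by cofactor expansion or by noting that A is similar to its Jordan form J, which has the same characteristic polynomial as A) gives
  χ_A(x) = x^4 + 12*x^3 + 54*x^2 + 108*x + 81
which factors as (x + 3)^4. The eigenvalues (with algebraic multiplicities) are λ = -3 with multiplicity 4.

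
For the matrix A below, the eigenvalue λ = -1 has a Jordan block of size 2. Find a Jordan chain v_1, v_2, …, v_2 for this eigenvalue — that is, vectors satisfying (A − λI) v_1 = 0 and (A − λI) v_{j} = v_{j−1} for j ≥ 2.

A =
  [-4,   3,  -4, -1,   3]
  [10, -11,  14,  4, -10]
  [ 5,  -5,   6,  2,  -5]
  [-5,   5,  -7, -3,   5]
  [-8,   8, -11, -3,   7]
A Jordan chain for λ = -1 of length 2:
v_1 = (-3, 10, 5, -5, -8)ᵀ
v_2 = (1, 0, 0, 0, 0)ᵀ

Let N = A − (-1)·I. We want v_2 with N^2 v_2 = 0 but N^1 v_2 ≠ 0; then v_{j-1} := N · v_j for j = 2, …, 2.

Pick v_2 = (1, 0, 0, 0, 0)ᵀ.
Then v_1 = N · v_2 = (-3, 10, 5, -5, -8)ᵀ.

Sanity check: (A − (-1)·I) v_1 = (0, 0, 0, 0, 0)ᵀ = 0. ✓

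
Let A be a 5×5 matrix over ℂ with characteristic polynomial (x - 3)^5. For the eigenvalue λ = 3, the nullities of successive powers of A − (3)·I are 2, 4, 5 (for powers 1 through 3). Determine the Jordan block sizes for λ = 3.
Block sizes for λ = 3: [3, 2]

From the dimensions of kernels of powers, the number of Jordan blocks of size at least j is d_j − d_{j−1} where d_j = dim ker(N^j) (with d_0 = 0). Computing the differences gives [2, 2, 1].
The number of blocks of size exactly k is (#blocks of size ≥ k) − (#blocks of size ≥ k + 1), so the partition is: 1 block(s) of size 2, 1 block(s) of size 3.
In nonincreasing order the block sizes are [3, 2].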